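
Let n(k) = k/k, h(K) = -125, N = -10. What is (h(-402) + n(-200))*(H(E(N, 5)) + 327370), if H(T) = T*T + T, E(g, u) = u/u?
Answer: -40594128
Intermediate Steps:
E(g, u) = 1
n(k) = 1
H(T) = T + T² (H(T) = T² + T = T + T²)
(h(-402) + n(-200))*(H(E(N, 5)) + 327370) = (-125 + 1)*(1*(1 + 1) + 327370) = -124*(1*2 + 327370) = -124*(2 + 327370) = -124*327372 = -40594128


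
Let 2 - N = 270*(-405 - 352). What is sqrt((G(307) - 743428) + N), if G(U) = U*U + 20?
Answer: I*sqrt(444767) ≈ 666.91*I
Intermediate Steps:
G(U) = 20 + U**2 (G(U) = U**2 + 20 = 20 + U**2)
N = 204392 (N = 2 - 270*(-405 - 352) = 2 - 270*(-757) = 2 - 1*(-204390) = 2 + 204390 = 204392)
sqrt((G(307) - 743428) + N) = sqrt(((20 + 307**2) - 743428) + 204392) = sqrt(((20 + 94249) - 743428) + 204392) = sqrt((94269 - 743428) + 204392) = sqrt(-649159 + 204392) = sqrt(-444767) = I*sqrt(444767)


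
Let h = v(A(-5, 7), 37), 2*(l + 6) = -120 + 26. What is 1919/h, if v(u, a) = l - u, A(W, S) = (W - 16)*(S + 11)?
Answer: 1919/325 ≈ 5.9046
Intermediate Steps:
l = -53 (l = -6 + (-120 + 26)/2 = -6 + (½)*(-94) = -6 - 47 = -53)
A(W, S) = (-16 + W)*(11 + S)
v(u, a) = -53 - u
h = 325 (h = -53 - (-176 - 16*7 + 11*(-5) + 7*(-5)) = -53 - (-176 - 112 - 55 - 35) = -53 - 1*(-378) = -53 + 378 = 325)
1919/h = 1919/325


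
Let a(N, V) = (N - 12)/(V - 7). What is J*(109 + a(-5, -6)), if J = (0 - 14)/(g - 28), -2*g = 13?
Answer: 13384/299 ≈ 44.763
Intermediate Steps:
g = -13/2 (g = -½*13 = -13/2 ≈ -6.5000)
J = 28/69 (J = (0 - 14)/(-13/2 - 28) = -14/(-69/2) = -14*(-2/69) = 28/69 ≈ 0.40580)
a(N, V) = (-12 + N)/(-7 + V)
J*(109 + a(-5, -6)) = 28*(109 + (-12 - 5)/(-7 - 6))/69 = 28*(109 - 17/(-13))/69 = 28*(109 - 1/13*(-17))/69 = 28*(109 + 17/13)/69 = (28/69)*(1434/13) = 13384/299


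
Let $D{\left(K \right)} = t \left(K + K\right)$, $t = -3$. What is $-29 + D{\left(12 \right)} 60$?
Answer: $-4349$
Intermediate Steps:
$D{\left(K \right)} = - 6 K$ ($D{\left(K \right)} = - 3 \left(K + K\right) = - 3 \cdot 2 K = - 6 K$)
$-29 + D{\left(12 \right)} 60 = -29 + \left(-6\right) 12 \cdot 60 = -29 - 4320 = -4349$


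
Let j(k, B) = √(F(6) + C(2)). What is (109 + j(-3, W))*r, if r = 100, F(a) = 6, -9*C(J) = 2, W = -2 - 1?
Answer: 10900 + 200*√13/3 ≈ 11140.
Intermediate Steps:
W = -3
C(J) = -2/9 (C(J) = -⅑*2 = -2/9)
j(k, B) = 2*√13/3 (j(k, B) = √(6 - 2/9) = √(52/9) = 2*√13/3)
(109 + j(-3, W))*r = (109 + 2*√13/3)*100 = 10900 + 200*√13/3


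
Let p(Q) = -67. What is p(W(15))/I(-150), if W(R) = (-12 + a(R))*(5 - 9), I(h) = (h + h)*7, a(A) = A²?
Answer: 67/2100 ≈ 0.031905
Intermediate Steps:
I(h) = 14*h (I(h) = (2*h)*7 = 14*h)
W(R) = 48 - 4*R² (W(R) = (-12 + R²)*(5 - 9) = (-12 + R²)*(-4) = 48 - 4*R²)
p(W(15))/I(-150) = -67/(14*(-150)) = -67/(-2100) = -67*(-1/2100) = 67/2100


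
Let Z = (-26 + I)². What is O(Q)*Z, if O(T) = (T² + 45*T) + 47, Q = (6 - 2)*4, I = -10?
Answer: 1325808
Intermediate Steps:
Q = 16 (Q = 4*4 = 16)
O(T) = 47 + T² + 45*T
Z = 1296 (Z = (-26 - 10)² = (-36)² = 1296)
O(Q)*Z = (47 + 16² + 45*16)*1296 = (47 + 256 + 720)*1296 = 1023*1296 = 1325808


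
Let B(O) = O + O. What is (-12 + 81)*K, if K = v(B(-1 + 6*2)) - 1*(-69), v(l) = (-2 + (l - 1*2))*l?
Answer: 32085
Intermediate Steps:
B(O) = 2*O
v(l) = l*(-4 + l) (v(l) = (-2 + (l - 2))*l = (-2 + (-2 + l))*l = (-4 + l)*l = l*(-4 + l))
K = 465 (K = (2*(-1 + 6*2))*(-4 + 2*(-1 + 6*2)) - 1*(-69) = (2*(-1 + 12))*(-4 + 2*(-1 + 12)) + 69 = (2*11)*(-4 + 2*11) + 69 = 22*(-4 + 22) + 69 = 22*18 + 69 = 396 + 69 = 465)
(-12 + 81)*K = (-12 + 81)*465 = 69*465 = 32085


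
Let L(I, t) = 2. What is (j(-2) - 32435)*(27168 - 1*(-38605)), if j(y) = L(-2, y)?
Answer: -2133215709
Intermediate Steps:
j(y) = 2
(j(-2) - 32435)*(27168 - 1*(-38605)) = (2 - 32435)*(27168 - 1*(-38605)) = -32433*(27168 + 38605) = -32433*65773 = -2133215709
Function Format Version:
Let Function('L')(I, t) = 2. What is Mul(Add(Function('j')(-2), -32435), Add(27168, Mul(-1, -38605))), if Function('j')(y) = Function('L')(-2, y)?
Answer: -2133215709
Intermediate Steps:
Function('j')(y) = 2
Mul(Add(Function('j')(-2), -32435), Add(27168, Mul(-1, -38605))) = Mul(Add(2, -32435), Add(27168, Mul(-1, -38605))) = Mul(-32433, Add(27168, 38605)) = Mul(-32433, 65773) = -2133215709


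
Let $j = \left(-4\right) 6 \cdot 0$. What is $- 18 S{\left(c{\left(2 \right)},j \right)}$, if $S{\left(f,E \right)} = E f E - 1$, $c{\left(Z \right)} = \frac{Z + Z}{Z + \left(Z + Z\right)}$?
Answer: $18$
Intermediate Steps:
$j = 0$ ($j = \left(-24\right) 0 = 0$)
$c{\left(Z \right)} = \frac{2}{3}$ ($c{\left(Z \right)} = \frac{2 Z}{Z + 2 Z} = \frac{2 Z}{3 Z} = 2 Z \frac{1}{3 Z} = \frac{2}{3}$)
$S{\left(f,E \right)} = -1 + f E^{2}$ ($S{\left(f,E \right)} = f E^{2} - 1 = -1 + f E^{2}$)
$- 18 S{\left(c{\left(2 \right)},j \right)} = - 18 \left(-1 + \frac{2 \cdot 0^{2}}{3}\right) = - 18 \left(-1 + \frac{2}{3} \cdot 0\right) = - 18 \left(-1 + 0\right) = \left(-18\right) \left(-1\right) = 18$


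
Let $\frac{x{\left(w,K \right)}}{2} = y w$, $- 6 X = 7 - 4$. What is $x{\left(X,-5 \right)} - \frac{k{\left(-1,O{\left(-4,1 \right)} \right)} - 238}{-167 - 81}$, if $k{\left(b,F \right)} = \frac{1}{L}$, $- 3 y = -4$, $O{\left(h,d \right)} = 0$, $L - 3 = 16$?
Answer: $- \frac{32411}{14136} \approx -2.2928$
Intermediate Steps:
$L = 19$ ($L = 3 + 16 = 19$)
$y = \frac{4}{3}$ ($y = \left(- \frac{1}{3}\right) \left(-4\right) = \frac{4}{3} \approx 1.3333$)
$k{\left(b,F \right)} = \frac{1}{19}$
$X = - \frac{1}{2}$ ($X = - \frac{7 - 4}{6} = \left(- \frac{1}{6}\right) 3 = - \frac{1}{2} \approx -0.5$)
$x{\left(w,K \right)} = \frac{8 w}{3}$ ($x{\left(w,K \right)} = 2 \frac{4 w}{3} = \frac{8 w}{3}$)
$x{\left(X,-5 \right)} - \frac{k{\left(-1,O{\left(-4,1 \right)} \right)} - 238}{-167 - 81} = \frac{8}{3} \left(- \frac{1}{2}\right) - \frac{\frac{1}{19} - 238}{-167 - 81} = - \frac{4}{3} - - \frac{4521}{19 \left(-248\right)} = - \frac{4}{3} - \left(- \frac{4521}{19}\right) \left(- \frac{1}{248}\right) = - \frac{4}{3} - \frac{4521}{4712} = - \frac{32411}{14136}$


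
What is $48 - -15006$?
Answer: $15054$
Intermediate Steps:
$48 - -15006 = 48 + 15006 = 15054$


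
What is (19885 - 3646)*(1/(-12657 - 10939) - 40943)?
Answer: -15688352219931/23596 ≈ -6.6487e+8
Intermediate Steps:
(19885 - 3646)*(1/(-12657 - 10939) - 40943) = 16239*(1/(-23596) - 40943) = 16239*(-1/23596 - 40943) = 16239*(-966091029/23596) = -15688352219931/23596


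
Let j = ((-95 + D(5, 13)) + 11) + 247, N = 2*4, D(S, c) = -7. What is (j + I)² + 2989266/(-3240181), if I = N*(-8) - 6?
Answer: 3423055630/462883 ≈ 7395.1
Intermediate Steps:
N = 8
I = -70 (I = 8*(-8) - 6 = -64 - 6 = -70)
j = 156 (j = ((-95 - 7) + 11) + 247 = (-102 + 11) + 247 = -91 + 247 = 156)
(j + I)² + 2989266/(-3240181) = (156 - 70)² + 2989266/(-3240181) = 86² + 2989266*(-1/3240181) = 7396 - 427038/462883 = 3423055630/462883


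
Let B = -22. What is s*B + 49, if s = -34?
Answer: 797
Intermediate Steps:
s*B + 49 = -34*(-22) + 49 = 748 + 49 = 797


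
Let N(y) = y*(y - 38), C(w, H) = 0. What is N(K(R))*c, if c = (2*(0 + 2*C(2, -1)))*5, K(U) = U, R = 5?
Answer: 0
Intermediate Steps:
N(y) = y*(-38 + y)
c = 0 (c = (2*(0 + 2*0))*5 = (2*(0 + 0))*5 = (2*0)*5 = 0*5 = 0)
N(K(R))*c = (5*(-38 + 5))*0 = (5*(-33))*0 = -165*0 = 0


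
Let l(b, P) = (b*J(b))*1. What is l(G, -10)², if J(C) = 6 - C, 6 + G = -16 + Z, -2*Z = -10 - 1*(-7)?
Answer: 4721929/16 ≈ 2.9512e+5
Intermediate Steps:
Z = 3/2 (Z = -(-10 - 1*(-7))/2 = -(-10 + 7)/2 = -½*(-3) = 3/2 ≈ 1.5000)
G = -41/2 (G = -6 + (-16 + 3/2) = -6 - 29/2 = -41/2 ≈ -20.500)
l(b, P) = b*(6 - b) (l(b, P) = (b*(6 - b))*1 = b*(6 - b))
l(G, -10)² = (-41*(6 - 1*(-41/2))/2)² = (-41*(6 + 41/2)/2)² = (-41/2*53/2)² = (-2173/4)² = 4721929/16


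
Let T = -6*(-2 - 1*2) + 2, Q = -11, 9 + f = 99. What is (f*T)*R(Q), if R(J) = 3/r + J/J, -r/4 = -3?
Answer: 2925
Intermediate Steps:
r = 12 (r = -4*(-3) = 12)
f = 90 (f = -9 + 99 = 90)
T = 26 (T = -6*(-2 - 2) + 2 = -6*(-4) + 2 = 24 + 2 = 26)
R(J) = 5/4 (R(J) = 3/12 + J/J = 3*(1/12) + 1 = 1/4 + 1 = 5/4)
(f*T)*R(Q) = (90*26)*(5/4) = 2340*(5/4) = 2925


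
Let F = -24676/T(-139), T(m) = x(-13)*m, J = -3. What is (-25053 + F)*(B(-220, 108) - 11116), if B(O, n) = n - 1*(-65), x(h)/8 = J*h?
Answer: 2972320774951/10842 ≈ 2.7415e+8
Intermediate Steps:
x(h) = -24*h (x(h) = 8*(-3*h) = -24*h)
B(O, n) = 65 + n (B(O, n) = n + 65 = 65 + n)
T(m) = 312*m (T(m) = (-24*(-13))*m = 312*m)
F = 6169/10842 (F = -24676/(312*(-139)) = -24676/(-43368) = -24676*(-1/43368) = 6169/10842 ≈ 0.56899)
(-25053 + F)*(B(-220, 108) - 11116) = (-25053 + 6169/10842)*((65 + 108) - 11116) = -271618457*(173 - 11116)/10842 = -271618457/10842*(-10943) = 2972320774951/10842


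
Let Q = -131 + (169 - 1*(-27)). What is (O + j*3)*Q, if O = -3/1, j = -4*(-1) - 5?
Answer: -390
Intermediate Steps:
j = -1 (j = 4 - 5 = -1)
O = -3 (O = -3*1 = -3)
Q = 65 (Q = -131 + (169 + 27) = -131 + 196 = 65)
(O + j*3)*Q = (-3 - 1*3)*65 = (-3 - 3)*65 = -6*65 = -390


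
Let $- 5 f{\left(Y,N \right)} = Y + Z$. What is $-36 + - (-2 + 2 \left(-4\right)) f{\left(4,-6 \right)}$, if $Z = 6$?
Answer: $-56$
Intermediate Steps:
$f{\left(Y,N \right)} = - \frac{6}{5} - \frac{Y}{5}$ ($f{\left(Y,N \right)} = - \frac{Y + 6}{5} = - \frac{6 + Y}{5} = - \frac{6}{5} - \frac{Y}{5}$)
$-36 + - (-2 + 2 \left(-4\right)) f{\left(4,-6 \right)} = -36 + - (-2 + 2 \left(-4\right)) \left(- \frac{6}{5} - \frac{4}{5}\right) = -36 + - (-2 - 8) \left(- \frac{6}{5} - \frac{4}{5}\right) = -36 + \left(-1\right) \left(-10\right) \left(-2\right) = -36 + 10 \left(-2\right) = -36 - 20 = -56$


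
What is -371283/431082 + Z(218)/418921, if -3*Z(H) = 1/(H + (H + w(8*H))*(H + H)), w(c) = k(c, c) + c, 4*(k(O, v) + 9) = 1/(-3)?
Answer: -132470316585748483/153806042868528006 ≈ -0.86128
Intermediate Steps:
k(O, v) = -109/12 (k(O, v) = -9 + (1/(-3))/4 = -9 + (1*(-⅓))/4 = -9 + (¼)*(-⅓) = -9 - 1/12 = -109/12)
w(c) = -109/12 + c
Z(H) = -1/(3*(H + 2*H*(-109/12 + 9*H))) (Z(H) = -1/(3*(H + (H + (-109/12 + 8*H))*(H + H))) = -1/(3*(H + (-109/12 + 9*H)*(2*H))) = -1/(3*(H + 2*H*(-109/12 + 9*H))))
-371283/431082 + Z(218)/418921 = -371283/431082 - 2/(218*(-103 + 108*218))/418921 = -371283*1/431082 - 2*1/218/(-103 + 23544)*(1/418921) = -123761/143694 - 2*1/218/23441*(1/418921) = -123761/143694 - 2*1/218*1/23441*(1/418921) = -123761/143694 - 1/2555069*1/418921 = -123761/143694 - 1/1070372060549 = -132470316585748483/153806042868528006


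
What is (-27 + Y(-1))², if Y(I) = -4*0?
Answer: 729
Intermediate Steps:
Y(I) = 0
(-27 + Y(-1))² = (-27 + 0)² = (-27)² = 729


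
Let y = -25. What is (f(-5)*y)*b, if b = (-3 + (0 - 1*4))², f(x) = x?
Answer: 6125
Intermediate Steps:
b = 49 (b = (-3 + (0 - 4))² = (-3 - 4)² = (-7)² = 49)
(f(-5)*y)*b = -5*(-25)*49 = 125*49 = 6125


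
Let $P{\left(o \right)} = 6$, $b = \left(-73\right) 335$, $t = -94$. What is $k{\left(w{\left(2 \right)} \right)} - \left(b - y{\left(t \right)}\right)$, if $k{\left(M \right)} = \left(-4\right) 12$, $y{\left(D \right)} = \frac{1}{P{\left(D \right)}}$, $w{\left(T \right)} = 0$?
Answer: $\frac{146443}{6} \approx 24407.0$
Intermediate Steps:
$b = -24455$
$y{\left(D \right)} = \frac{1}{6}$
$k{\left(M \right)} = -48$
$k{\left(w{\left(2 \right)} \right)} - \left(b - y{\left(t \right)}\right) = -48 + \left(\frac{1}{6} - -24455\right) = -48 + \left(\frac{1}{6} + 24455\right) = -48 + \frac{146731}{6} = \frac{146443}{6}$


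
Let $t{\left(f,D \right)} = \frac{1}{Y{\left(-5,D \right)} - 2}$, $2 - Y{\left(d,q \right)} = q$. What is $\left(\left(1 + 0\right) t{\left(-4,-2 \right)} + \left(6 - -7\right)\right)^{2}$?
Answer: $\frac{729}{4} \approx 182.25$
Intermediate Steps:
$Y{\left(d,q \right)} = 2 - q$
$t{\left(f,D \right)} = - \frac{1}{D}$ ($t{\left(f,D \right)} = \frac{1}{\left(2 - D\right) - 2} = \frac{1}{\left(-1\right) D} = - \frac{1}{D}$)
$\left(\left(1 + 0\right) t{\left(-4,-2 \right)} + \left(6 - -7\right)\right)^{2} = \left(\left(1 + 0\right) \left(- \frac{1}{-2}\right) + \left(6 - -7\right)\right)^{2} = \left(1 \left(\left(-1\right) \left(- \frac{1}{2}\right)\right) + \left(6 + 7\right)\right)^{2} = \left(1 \cdot \frac{1}{2} + 13\right)^{2} = \left(\frac{1}{2} + 13\right)^{2} = \left(\frac{27}{2}\right)^{2} = \frac{729}{4}$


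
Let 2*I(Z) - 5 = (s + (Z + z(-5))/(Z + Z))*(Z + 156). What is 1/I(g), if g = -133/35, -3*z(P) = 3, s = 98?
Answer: 190/1426589 ≈ 0.00013318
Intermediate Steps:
z(P) = -1 (z(P) = -⅓*3 = -1)
g = -19/5 (g = -133*1/35 = -19/5 ≈ -3.8000)
I(Z) = 5/2 + (98 + (-1 + Z)/(2*Z))*(156 + Z)/2 (I(Z) = 5/2 + ((98 + (Z - 1)/(Z + Z))*(Z + 156))/2 = 5/2 + ((98 + (-1 + Z)/((2*Z)))*(156 + Z))/2 = 5/2 + ((98 + (-1 + Z)*(1/(2*Z)))*(156 + Z))/2 = 5/2 + ((98 + (-1 + Z)/(2*Z))*(156 + Z))/2 = 5/2 + (98 + (-1 + Z)/(2*Z))*(156 + Z)/2)
1/I(g) = 1/((-156 - 19*(30741 + 197*(-19/5))/5)/(4*(-19/5))) = 1/((¼)*(-5/19)*(-156 - 19*(30741 - 3743/5)/5)) = 1/((¼)*(-5/19)*(-156 - 19/5*149962/5)) = 1/((¼)*(-5/19)*(-156 - 2849278/25)) = 1/((¼)*(-5/19)*(-2853178/25)) = 1/(1426589/190) = 190/1426589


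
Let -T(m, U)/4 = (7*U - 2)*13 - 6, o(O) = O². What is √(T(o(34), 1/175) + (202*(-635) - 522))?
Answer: 2*I*√804163/5 ≈ 358.7*I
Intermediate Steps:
T(m, U) = 128 - 364*U (T(m, U) = -4*((7*U - 2)*13 - 6) = -4*((-2 + 7*U)*13 - 6) = -4*((-26 + 91*U) - 6) = -4*(-32 + 91*U) = 128 - 364*U)
√(T(o(34), 1/175) + (202*(-635) - 522)) = √((128 - 364/175) + (202*(-635) - 522)) = √((128 - 364*1/175) + (-128270 - 522)) = √((128 - 52/25) - 128792) = √(3148/25 - 128792) = √(-3216652/25) = 2*I*√804163/5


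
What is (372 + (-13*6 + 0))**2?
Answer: 86436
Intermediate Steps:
(372 + (-13*6 + 0))**2 = (372 + (-78 + 0))**2 = (372 - 78)**2 = 294**2 = 86436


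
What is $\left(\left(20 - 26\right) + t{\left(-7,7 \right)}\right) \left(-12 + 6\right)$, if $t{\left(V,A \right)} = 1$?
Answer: $30$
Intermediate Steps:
$\left(\left(20 - 26\right) + t{\left(-7,7 \right)}\right) \left(-12 + 6\right) = \left(\left(20 - 26\right) + 1\right) \left(-12 + 6\right) = \left(\left(20 - 26\right) + 1\right) \left(-6\right) = \left(-6 + 1\right) \left(-6\right) = \left(-5\right) \left(-6\right) = 30$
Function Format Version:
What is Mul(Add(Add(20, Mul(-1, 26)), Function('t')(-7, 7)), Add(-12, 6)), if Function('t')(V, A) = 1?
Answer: 30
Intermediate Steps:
Mul(Add(Add(20, Mul(-1, 26)), Function('t')(-7, 7)), Add(-12, 6)) = Mul(Add(Add(20, Mul(-1, 26)), 1), Add(-12, 6)) = Mul(Add(Add(20, -26), 1), -6) = Mul(Add(-6, 1), -6) = Mul(-5, -6) = 30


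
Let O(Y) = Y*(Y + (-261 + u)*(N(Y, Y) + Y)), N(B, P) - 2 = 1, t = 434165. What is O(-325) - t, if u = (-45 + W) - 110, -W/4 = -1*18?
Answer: -36328140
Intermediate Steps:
N(B, P) = 3 (N(B, P) = 2 + 1 = 3)
W = 72 (W = -(-4)*18 = -4*(-18) = 72)
u = -83 (u = (-45 + 72) - 110 = 27 - 110 = -83)
O(Y) = Y*(-1032 - 343*Y) (O(Y) = Y*(Y + (-261 - 83)*(3 + Y)) = Y*(Y - 344*(3 + Y)) = Y*(Y + (-1032 - 344*Y)) = Y*(-1032 - 343*Y))
O(-325) - t = -1*(-325)*(1032 + 343*(-325)) - 1*434165 = -1*(-325)*(1032 - 111475) - 434165 = -1*(-325)*(-110443) - 434165 = -35893975 - 434165 = -36328140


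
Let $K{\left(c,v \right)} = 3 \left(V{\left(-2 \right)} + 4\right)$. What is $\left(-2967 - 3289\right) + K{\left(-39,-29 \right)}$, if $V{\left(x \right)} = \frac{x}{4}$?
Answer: $- \frac{12491}{2} \approx -6245.5$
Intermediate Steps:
$V{\left(x \right)} = \frac{x}{4}$ ($V{\left(x \right)} = x \frac{1}{4} = \frac{x}{4}$)
$K{\left(c,v \right)} = \frac{21}{2}$ ($K{\left(c,v \right)} = 3 \left(\frac{1}{4} \left(-2\right) + 4\right) = 3 \left(- \frac{1}{2} + 4\right) = 3 \cdot \frac{7}{2} = \frac{21}{2}$)
$\left(-2967 - 3289\right) + K{\left(-39,-29 \right)} = \left(-2967 - 3289\right) + \frac{21}{2} = -6256 + \frac{21}{2} = - \frac{12491}{2}$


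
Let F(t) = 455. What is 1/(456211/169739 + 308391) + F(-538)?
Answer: 23817628622539/52346436160 ≈ 455.00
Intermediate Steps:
1/(456211/169739 + 308391) + F(-538) = 1/(456211/169739 + 308391) + 455 = 1/(52346436160/169739) + 455 = 169739/52346436160 + 455 = 23817628622539/52346436160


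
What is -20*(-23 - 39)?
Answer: 1240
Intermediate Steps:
-20*(-23 - 39) = -20*(-62) = 1240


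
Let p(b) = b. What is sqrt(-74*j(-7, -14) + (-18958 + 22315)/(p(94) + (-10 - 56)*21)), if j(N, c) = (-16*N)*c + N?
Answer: 9*sqrt(600457969)/646 ≈ 341.39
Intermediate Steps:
j(N, c) = N - 16*N*c (j(N, c) = -16*N*c + N = N - 16*N*c)
sqrt(-74*j(-7, -14) + (-18958 + 22315)/(p(94) + (-10 - 56)*21)) = sqrt(-(-518)*(1 - 16*(-14)) + (-18958 + 22315)/(94 + (-10 - 56)*21)) = sqrt(-(-518)*(1 + 224) + 3357/(94 - 66*21)) = sqrt(-(-518)*225 + 3357/(94 - 1386)) = sqrt(-74*(-1575) + 3357/(-1292)) = sqrt(116550 + 3357*(-1/1292)) = sqrt(116550 - 3357/1292) = sqrt(150579243/1292) = 9*sqrt(600457969)/646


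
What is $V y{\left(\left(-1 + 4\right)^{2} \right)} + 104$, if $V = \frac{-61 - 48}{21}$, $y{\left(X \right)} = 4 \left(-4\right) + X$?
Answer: $\frac{421}{3} \approx 140.33$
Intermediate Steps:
$y{\left(X \right)} = -16 + X$
$V = - \frac{109}{21}$ ($V = \left(-109\right) \frac{1}{21} = - \frac{109}{21} \approx -5.1905$)
$V y{\left(\left(-1 + 4\right)^{2} \right)} + 104 = - \frac{109 \left(-16 + \left(-1 + 4\right)^{2}\right)}{21} + 104 = - \frac{109 \left(-16 + 3^{2}\right)}{21} + 104 = - \frac{109 \left(-16 + 9\right)}{21} + 104 = \left(- \frac{109}{21}\right) \left(-7\right) + 104 = \frac{109}{3} + 104 = \frac{421}{3}$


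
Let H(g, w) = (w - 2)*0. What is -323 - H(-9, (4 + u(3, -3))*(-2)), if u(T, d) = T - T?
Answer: -323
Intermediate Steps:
u(T, d) = 0
H(g, w) = 0 (H(g, w) = (-2 + w)*0 = 0)
-323 - H(-9, (4 + u(3, -3))*(-2)) = -323 - 1*0 = -323 + 0 = -323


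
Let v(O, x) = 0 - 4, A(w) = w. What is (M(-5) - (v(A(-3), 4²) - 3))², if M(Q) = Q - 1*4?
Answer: 4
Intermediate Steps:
M(Q) = -4 + Q (M(Q) = Q - 4 = -4 + Q)
v(O, x) = -4
(M(-5) - (v(A(-3), 4²) - 3))² = ((-4 - 5) - (-4 - 3))² = (-9 - 1*(-7))² = (-9 + 7)² = (-2)² = 4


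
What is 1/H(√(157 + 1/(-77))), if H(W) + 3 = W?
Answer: 231/11395 + 2*√232694/11395 ≈ 0.10494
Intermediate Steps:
H(W) = -3 + W
1/H(√(157 + 1/(-77))) = 1/(-3 + √(157 + 1/(-77))) = 1/(-3 + √(157 - 1/77)) = 1/(-3 + √(12088/77)) = 1/(-3 + 2*√232694/77)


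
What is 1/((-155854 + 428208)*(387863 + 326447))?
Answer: 1/194545185740 ≈ 5.1402e-12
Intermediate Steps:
1/((-155854 + 428208)*(387863 + 326447)) = 1/(272354*714310) = 1/194545185740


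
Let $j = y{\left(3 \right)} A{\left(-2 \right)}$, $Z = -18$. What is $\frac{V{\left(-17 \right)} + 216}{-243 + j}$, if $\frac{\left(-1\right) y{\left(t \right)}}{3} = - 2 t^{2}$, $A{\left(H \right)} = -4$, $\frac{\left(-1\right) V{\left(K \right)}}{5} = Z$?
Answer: $- \frac{2}{3} \approx -0.66667$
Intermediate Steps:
$V{\left(K \right)} = 90$ ($V{\left(K \right)} = \left(-5\right) \left(-18\right) = 90$)
$y{\left(t \right)} = 6 t^{2}$ ($y{\left(t \right)} = - 3 \left(- 2 t^{2}\right) = 6 t^{2}$)
$j = -216$ ($j = 6 \cdot 3^{2} \left(-4\right) = 6 \cdot 9 \left(-4\right) = 54 \left(-4\right) = -216$)
$\frac{V{\left(-17 \right)} + 216}{-243 + j} = \frac{90 + 216}{-243 - 216} = \frac{306}{-459} = 306 \left(- \frac{1}{459}\right) = - \frac{2}{3}$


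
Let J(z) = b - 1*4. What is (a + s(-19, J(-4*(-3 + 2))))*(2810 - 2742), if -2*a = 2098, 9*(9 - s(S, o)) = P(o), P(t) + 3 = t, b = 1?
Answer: -212024/3 ≈ -70675.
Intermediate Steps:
P(t) = -3 + t
J(z) = -3 (J(z) = 1 - 1*4 = 1 - 4 = -3)
s(S, o) = 28/3 - o/9 (s(S, o) = 9 - (-3 + o)/9 = 9 + (⅓ - o/9) = 28/3 - o/9)
a = -1049 (a = -½*2098 = -1049)
(a + s(-19, J(-4*(-3 + 2))))*(2810 - 2742) = (-1049 + (28/3 - ⅑*(-3)))*(2810 - 2742) = (-1049 + (28/3 + ⅓))*68 = (-1049 + 29/3)*68 = -3118/3*68 = -212024/3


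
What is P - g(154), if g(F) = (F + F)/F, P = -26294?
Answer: -26296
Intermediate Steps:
g(F) = 2 (g(F) = (2*F)/F = 2)
P - g(154) = -26294 - 1*2 = -26294 - 2 = -26296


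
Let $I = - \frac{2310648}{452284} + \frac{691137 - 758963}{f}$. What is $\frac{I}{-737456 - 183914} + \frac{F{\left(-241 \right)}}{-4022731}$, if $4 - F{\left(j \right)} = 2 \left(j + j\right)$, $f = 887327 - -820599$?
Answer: $- \frac{263696861763201499}{1121901332844401088490} \approx -0.00023504$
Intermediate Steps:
$f = 1707926$ ($f = 887327 + 820599 = 1707926$)
$F{\left(j \right)} = 4 - 4 j$ ($F{\left(j \right)} = 4 - 2 \left(j + j\right) = 4 - 2 \cdot 2 j = 4 - 4 j$)
$I = - \frac{1558421791}{302691067}$ ($I = - \frac{2310648}{452284} + \frac{691137 - 758963}{1707926} = \left(-2310648\right) \frac{1}{452284} - \frac{3083}{77633} = - \frac{577662}{113071} - \frac{3083}{77633} = - \frac{1558421791}{302691067} \approx -5.1486$)
$\frac{I}{-737456 - 183914} + \frac{F{\left(-241 \right)}}{-4022731} = - \frac{1558421791}{302691067 \left(-737456 - 183914\right)} + \frac{4 - -964}{-4022731} = - \frac{1558421791}{302691067 \left(-737456 - 183914\right)} + \left(4 + 964\right) \left(- \frac{1}{4022731}\right) = - \frac{1558421791}{302691067 \left(-921370\right)} + 968 \left(- \frac{1}{4022731}\right) = \left(- \frac{1558421791}{302691067}\right) \left(- \frac{1}{921370}\right) - \frac{968}{4022731} = \frac{1558421791}{278890468401790} - \frac{968}{4022731} = - \frac{263696861763201499}{1121901332844401088490}$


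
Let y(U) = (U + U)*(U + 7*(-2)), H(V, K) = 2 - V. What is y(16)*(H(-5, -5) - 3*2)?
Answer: 64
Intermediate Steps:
y(U) = 2*U*(-14 + U) (y(U) = (2*U)*(U - 14) = (2*U)*(-14 + U) = 2*U*(-14 + U))
y(16)*(H(-5, -5) - 3*2) = (2*16*(-14 + 16))*((2 - 1*(-5)) - 3*2) = (2*16*2)*((2 + 5) - 6) = 64*(7 - 6) = 64*1 = 64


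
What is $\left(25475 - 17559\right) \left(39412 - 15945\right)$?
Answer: $185764772$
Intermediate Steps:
$\left(25475 - 17559\right) \left(39412 - 15945\right) = 7916 \cdot 23467 = 185764772$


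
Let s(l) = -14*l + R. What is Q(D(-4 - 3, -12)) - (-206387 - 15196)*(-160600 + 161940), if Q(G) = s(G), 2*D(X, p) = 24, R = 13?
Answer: 296921065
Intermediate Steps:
s(l) = 13 - 14*l (s(l) = -14*l + 13 = 13 - 14*l)
D(X, p) = 12 (D(X, p) = (½)*24 = 12)
Q(G) = 13 - 14*G
Q(D(-4 - 3, -12)) - (-206387 - 15196)*(-160600 + 161940) = (13 - 14*12) - (-206387 - 15196)*(-160600 + 161940) = (13 - 168) - (-221583)*1340 = -155 - 1*(-296921220) = -155 + 296921220 = 296921065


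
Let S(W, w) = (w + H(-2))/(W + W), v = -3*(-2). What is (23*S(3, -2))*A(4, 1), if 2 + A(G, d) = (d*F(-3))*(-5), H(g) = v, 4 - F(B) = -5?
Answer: -2162/3 ≈ -720.67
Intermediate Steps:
F(B) = 9 (F(B) = 4 - 1*(-5) = 4 + 5 = 9)
v = 6
H(g) = 6
S(W, w) = (6 + w)/(2*W) (S(W, w) = (w + 6)/(W + W) = (6 + w)/((2*W)) = (6 + w)*(1/(2*W)) = (6 + w)/(2*W))
A(G, d) = -2 - 45*d (A(G, d) = -2 + (d*9)*(-5) = -2 + (9*d)*(-5) = -2 - 45*d)
(23*S(3, -2))*A(4, 1) = (23*((1/2)*(6 - 2)/3))*(-2 - 45*1) = (23*((1/2)*(1/3)*4))*(-2 - 45) = (23*(2/3))*(-47) = (46/3)*(-47) = -2162/3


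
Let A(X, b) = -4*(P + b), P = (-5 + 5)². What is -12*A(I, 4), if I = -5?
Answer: 192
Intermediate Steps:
P = 0 (P = 0² = 0)
A(X, b) = -4*b (A(X, b) = -4*(0 + b) = -4*b)
-12*A(I, 4) = -(-48)*4 = -12*(-16) = 192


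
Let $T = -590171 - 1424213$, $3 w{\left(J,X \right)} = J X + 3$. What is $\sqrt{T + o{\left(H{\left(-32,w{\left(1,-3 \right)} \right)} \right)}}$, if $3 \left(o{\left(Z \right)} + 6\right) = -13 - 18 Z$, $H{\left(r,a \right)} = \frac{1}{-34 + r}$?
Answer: $\frac{i \sqrt{2193675330}}{33} \approx 1419.3 i$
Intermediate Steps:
$w{\left(J,X \right)} = 1 + \frac{J X}{3}$ ($w{\left(J,X \right)} = \frac{J X + 3}{3} = \frac{3 + J X}{3} = 1 + \frac{J X}{3}$)
$T = -2014384$ ($T = -590171 - 1424213 = -2014384$)
$o{\left(Z \right)} = - \frac{31}{3} - 6 Z$ ($o{\left(Z \right)} = -6 + \frac{-13 - 18 Z}{3} = -6 - \left(\frac{13}{3} + 6 Z\right) = - \frac{31}{3} - 6 Z$)
$\sqrt{T + o{\left(H{\left(-32,w{\left(1,-3 \right)} \right)} \right)}} = \sqrt{-2014384 - \left(\frac{31}{3} + \frac{6}{-34 - 32}\right)} = \sqrt{-2014384 - \left(\frac{31}{3} + \frac{6}{-66}\right)} = \sqrt{-2014384 - \frac{338}{33}} = \sqrt{- \frac{66475010}{33}} = \frac{i \sqrt{2193675330}}{33}$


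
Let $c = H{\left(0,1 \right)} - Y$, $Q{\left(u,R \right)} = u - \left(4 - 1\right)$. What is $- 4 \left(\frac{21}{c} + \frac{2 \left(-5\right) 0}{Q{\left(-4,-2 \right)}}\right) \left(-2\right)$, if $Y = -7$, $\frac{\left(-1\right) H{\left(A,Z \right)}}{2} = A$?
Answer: $24$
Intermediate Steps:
$H{\left(A,Z \right)} = - 2 A$
$Q{\left(u,R \right)} = -3 + u$ ($Q{\left(u,R \right)} = u - 3 = -3 + u$)
$c = 7$ ($c = \left(-2\right) 0 - -7 = 0 + 7 = 7$)
$- 4 \left(\frac{21}{c} + \frac{2 \left(-5\right) 0}{Q{\left(-4,-2 \right)}}\right) \left(-2\right) = - 4 \left(\frac{21}{7} + \frac{2 \left(-5\right) 0}{-3 - 4}\right) \left(-2\right) = - 4 \left(21 \cdot \frac{1}{7} + \frac{\left(-10\right) 0}{-7}\right) \left(-2\right) = - 4 \left(3 + 0 \left(- \frac{1}{7}\right)\right) \left(-2\right) = - 4 \left(3 + 0\right) \left(-2\right) = \left(-4\right) 3 \left(-2\right) = \left(-12\right) \left(-2\right) = 24$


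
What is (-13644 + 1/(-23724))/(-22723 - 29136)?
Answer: 323690257/1230302916 ≈ 0.26310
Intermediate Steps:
(-13644 + 1/(-23724))/(-22723 - 29136) = (-13644 - 1/23724)/(-51859) = -323690257/23724*(-1/51859) = 323690257/1230302916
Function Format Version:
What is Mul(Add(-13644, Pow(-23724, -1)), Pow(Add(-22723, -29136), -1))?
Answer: Rational(323690257, 1230302916) ≈ 0.26310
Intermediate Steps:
Mul(Add(-13644, Pow(-23724, -1)), Pow(Add(-22723, -29136), -1)) = Mul(Add(-13644, Rational(-1, 23724)), Pow(-51859, -1)) = Mul(Rational(-323690257, 23724), Rational(-1, 51859)) = Rational(323690257, 1230302916)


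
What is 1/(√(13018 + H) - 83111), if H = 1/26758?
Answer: -317697734/26404126608239 - √9320765188910/184828886257673 ≈ -1.2049e-5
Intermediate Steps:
H = 1/26758 ≈ 3.7372e-5
1/(√(13018 + H) - 83111) = 1/(√(13018 + 1/26758) - 83111) = 1/(√(348335645/26758) - 83111) = 1/(√9320765188910/26758 - 83111) = 1/(-83111 + √9320765188910/26758)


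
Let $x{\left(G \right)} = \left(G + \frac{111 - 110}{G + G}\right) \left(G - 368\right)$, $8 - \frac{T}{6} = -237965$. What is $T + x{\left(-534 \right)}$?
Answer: $\frac{1019676655}{534} \approx 1.9095 \cdot 10^{6}$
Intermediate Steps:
$T = 1427838$ ($T = 48 - -1427790 = 48 + 1427790 = 1427838$)
$x{\left(G \right)} = \left(-368 + G\right) \left(G + \frac{1}{2 G}\right)$ ($x{\left(G \right)} = \left(G + 1 \frac{1}{2 G}\right) \left(-368 + G\right) = \left(G + \frac{1}{2 G}\right) \left(-368 + G\right) = \left(-368 + G\right) \left(G + \frac{1}{2 G}\right)$)
$T + x{\left(-534 \right)} = 1427838 + \left(\frac{1}{2} + \left(-534\right)^{2} - -196512 - \frac{184}{-534}\right) = 1427838 + \left(\frac{1}{2} + 285156 + 196512 - - \frac{92}{267}\right) = 1427838 + \left(\frac{1}{2} + 285156 + 196512 + \frac{92}{267}\right) = 1427838 + \frac{257211163}{534} = \frac{1019676655}{534}$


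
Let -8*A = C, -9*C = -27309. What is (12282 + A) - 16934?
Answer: -120751/24 ≈ -5031.3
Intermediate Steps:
C = 9103/3 (C = -⅑*(-27309) = 9103/3 ≈ 3034.3)
A = -9103/24 (A = -⅛*9103/3 = -9103/24 ≈ -379.29)
(12282 + A) - 16934 = (12282 - 9103/24) - 16934 = 285665/24 - 16934 = -120751/24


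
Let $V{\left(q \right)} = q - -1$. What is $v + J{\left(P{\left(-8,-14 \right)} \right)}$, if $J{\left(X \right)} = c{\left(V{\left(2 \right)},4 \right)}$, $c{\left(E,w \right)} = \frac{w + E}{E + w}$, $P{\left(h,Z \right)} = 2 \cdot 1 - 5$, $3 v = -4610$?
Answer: $- \frac{4607}{3} \approx -1535.7$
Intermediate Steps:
$v = - \frac{4610}{3}$ ($v = \frac{1}{3} \left(-4610\right) = - \frac{4610}{3} \approx -1536.7$)
$P{\left(h,Z \right)} = -3$ ($P{\left(h,Z \right)} = 2 - 5 = -3$)
$V{\left(q \right)} = 1 + q$ ($V{\left(q \right)} = q + 1 = 1 + q$)
$c{\left(E,w \right)} = 1$ ($c{\left(E,w \right)} = \frac{E + w}{E + w} = 1$)
$J{\left(X \right)} = 1$
$v + J{\left(P{\left(-8,-14 \right)} \right)} = - \frac{4610}{3} + 1 = - \frac{4607}{3}$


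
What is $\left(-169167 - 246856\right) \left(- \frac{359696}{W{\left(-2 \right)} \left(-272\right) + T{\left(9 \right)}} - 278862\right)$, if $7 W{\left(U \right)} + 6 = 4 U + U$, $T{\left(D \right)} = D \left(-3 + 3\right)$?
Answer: $\frac{31621005876113}{272} \approx 1.1625 \cdot 10^{11}$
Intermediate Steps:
$T{\left(D \right)} = 0$ ($T{\left(D \right)} = D 0 = 0$)
$W{\left(U \right)} = - \frac{6}{7} + \frac{5 U}{7}$ ($W{\left(U \right)} = - \frac{6}{7} + \frac{4 U + U}{7} = - \frac{6}{7} + \frac{5 U}{7}$)
$\left(-169167 - 246856\right) \left(- \frac{359696}{W{\left(-2 \right)} \left(-272\right) + T{\left(9 \right)}} - 278862\right) = \left(-169167 - 246856\right) \left(- \frac{359696}{\left(- \frac{6}{7} + \frac{5}{7} \left(-2\right)\right) \left(-272\right) + 0} - 278862\right) = - 416023 \left(- \frac{359696}{\left(- \frac{6}{7} - \frac{10}{7}\right) \left(-272\right) + 0} - 278862\right) = - 416023 \left(- \frac{359696}{\left(- \frac{16}{7}\right) \left(-272\right) + 0} - 278862\right) = - 416023 \left(- \frac{359696}{\frac{4352}{7} + 0} - 278862\right) = - 416023 \left(- \frac{359696}{\frac{4352}{7}} - 278862\right) = - 416023 \left(\left(-359696\right) \frac{7}{4352} - 278862\right) = - 416023 \left(- \frac{157367}{272} - 278862\right) = \left(-416023\right) \left(- \frac{76007831}{272}\right) = \frac{31621005876113}{272}$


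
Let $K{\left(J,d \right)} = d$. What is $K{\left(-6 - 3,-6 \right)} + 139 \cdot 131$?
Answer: $18203$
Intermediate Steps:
$K{\left(-6 - 3,-6 \right)} + 139 \cdot 131 = -6 + 139 \cdot 131 = -6 + 18209 = 18203$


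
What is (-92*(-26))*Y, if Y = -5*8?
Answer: -95680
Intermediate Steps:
Y = -40 (Y = -1*40 = -40)
(-92*(-26))*Y = -92*(-26)*(-40) = 2392*(-40) = -95680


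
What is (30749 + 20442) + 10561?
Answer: 61752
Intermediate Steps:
(30749 + 20442) + 10561 = 51191 + 10561 = 61752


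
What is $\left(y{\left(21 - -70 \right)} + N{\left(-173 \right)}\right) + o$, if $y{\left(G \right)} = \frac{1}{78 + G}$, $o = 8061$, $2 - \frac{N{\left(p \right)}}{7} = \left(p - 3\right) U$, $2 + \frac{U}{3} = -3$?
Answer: $- \frac{1758444}{169} \approx -10405.0$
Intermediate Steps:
$U = -15$ ($U = -6 + 3 \left(-3\right) = -6 - 9 = -15$)
$N{\left(p \right)} = -301 + 105 p$ ($N{\left(p \right)} = 14 - 7 \left(p - 3\right) \left(-15\right) = 14 - 7 \left(-3 + p\right) \left(-15\right) = 14 - 7 \left(45 - 15 p\right) = 14 + \left(-315 + 105 p\right) = -301 + 105 p$)
$\left(y{\left(21 - -70 \right)} + N{\left(-173 \right)}\right) + o = \left(\frac{1}{78 + \left(21 - -70\right)} + \left(-301 + 105 \left(-173\right)\right)\right) + 8061 = \left(\frac{1}{78 + \left(21 + 70\right)} - 18466\right) + 8061 = \left(\frac{1}{78 + 91} - 18466\right) + 8061 = \left(\frac{1}{169} - 18466\right) + 8061 = - \frac{3120753}{169} + 8061 = - \frac{1758444}{169}$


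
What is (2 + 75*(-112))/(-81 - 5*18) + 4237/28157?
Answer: 12483527/253413 ≈ 49.262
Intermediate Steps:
(2 + 75*(-112))/(-81 - 5*18) + 4237/28157 = (2 - 8400)/(-81 - 90) + 4237*(1/28157) = -8398/(-171) + 4237/28157 = -8398*(-1/171) + 4237/28157 = 442/9 + 4237/28157 = 12483527/253413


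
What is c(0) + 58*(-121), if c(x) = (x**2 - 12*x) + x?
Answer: -7018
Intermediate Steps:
c(x) = x**2 - 11*x
c(0) + 58*(-121) = 0*(-11 + 0) + 58*(-121) = 0*(-11) - 7018 = 0 - 7018 = -7018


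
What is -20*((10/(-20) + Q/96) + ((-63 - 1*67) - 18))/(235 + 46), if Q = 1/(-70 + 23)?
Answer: 3350165/316968 ≈ 10.569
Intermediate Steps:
Q = -1/47 (Q = 1/(-47) = -1/47 ≈ -0.021277)
-20*((10/(-20) + Q/96) + ((-63 - 1*67) - 18))/(235 + 46) = -20*((10/(-20) - 1/47/96) + ((-63 - 1*67) - 18))/(235 + 46) = -20*((10*(-1/20) - 1/47*1/96) + ((-63 - 67) - 18))/281 = -20*((-½ - 1/4512) + (-130 - 18))/281 = -20*(-2257/4512 - 148)/281 = -(-3350165)/(1128*281) = -20*(-670033/1267872) = 3350165/316968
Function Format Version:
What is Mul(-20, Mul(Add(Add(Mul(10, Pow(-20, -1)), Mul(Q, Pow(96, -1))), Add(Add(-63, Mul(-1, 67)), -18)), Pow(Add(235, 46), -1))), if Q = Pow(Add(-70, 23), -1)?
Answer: Rational(3350165, 316968) ≈ 10.569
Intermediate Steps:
Q = Rational(-1, 47) (Q = Pow(-47, -1) = Rational(-1, 47) ≈ -0.021277)
Mul(-20, Mul(Add(Add(Mul(10, Pow(-20, -1)), Mul(Q, Pow(96, -1))), Add(Add(-63, Mul(-1, 67)), -18)), Pow(Add(235, 46), -1))) = Mul(-20, Mul(Add(Add(Mul(10, Pow(-20, -1)), Mul(Rational(-1, 47), Pow(96, -1))), Add(Add(-63, Mul(-1, 67)), -18)), Pow(Add(235, 46), -1))) = Mul(-20, Mul(Add(Add(Mul(10, Rational(-1, 20)), Mul(Rational(-1, 47), Rational(1, 96))), Add(Add(-63, -67), -18)), Pow(281, -1))) = Mul(-20, Mul(Add(Add(Rational(-1, 2), Rational(-1, 4512)), Add(-130, -18)), Rational(1, 281))) = Mul(-20, Mul(Add(Rational(-2257, 4512), -148), Rational(1, 281))) = Mul(-20, Mul(Rational(-670033, 4512), Rational(1, 281))) = Mul(-20, Rational(-670033, 1267872)) = Rational(3350165, 316968)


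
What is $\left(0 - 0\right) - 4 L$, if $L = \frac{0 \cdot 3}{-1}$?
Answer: $0$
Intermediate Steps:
$L = 0$ ($L = 0 \left(-1\right) = 0$)
$\left(0 - 0\right) - 4 L = \left(0 - 0\right) - 0 = \left(0 + 0\right) + 0 = 0 + 0 = 0$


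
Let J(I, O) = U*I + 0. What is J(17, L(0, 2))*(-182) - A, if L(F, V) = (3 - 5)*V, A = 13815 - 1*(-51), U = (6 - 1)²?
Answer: -91216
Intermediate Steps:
U = 25 (U = 5² = 25)
A = 13866 (A = 13815 + 51 = 13866)
L(F, V) = -2*V
J(I, O) = 25*I (J(I, O) = 25*I + 0 = 25*I)
J(17, L(0, 2))*(-182) - A = (25*17)*(-182) - 1*13866 = 425*(-182) - 13866 = -77350 - 13866 = -91216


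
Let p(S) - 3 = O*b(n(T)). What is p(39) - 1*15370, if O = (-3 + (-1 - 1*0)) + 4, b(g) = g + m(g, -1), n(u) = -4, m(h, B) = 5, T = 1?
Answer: -15367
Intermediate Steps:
b(g) = 5 + g (b(g) = g + 5 = 5 + g)
O = 0 (O = (-3 + (-1 + 0)) + 4 = (-3 - 1) + 4 = -4 + 4 = 0)
p(S) = 3 (p(S) = 3 + 0*(5 - 4) = 3 + 0*1 = 3 + 0 = 3)
p(39) - 1*15370 = 3 - 1*15370 = 3 - 15370 = -15367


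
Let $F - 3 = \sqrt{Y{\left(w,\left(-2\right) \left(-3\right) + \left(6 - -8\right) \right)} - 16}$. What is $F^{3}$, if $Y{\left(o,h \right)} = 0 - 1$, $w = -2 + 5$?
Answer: $\left(3 + i \sqrt{17}\right)^{3} \approx -126.0 + 41.231 i$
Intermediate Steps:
$w = 3$
$Y{\left(o,h \right)} = -1$
$F = 3 + i \sqrt{17}$ ($F = 3 + \sqrt{-1 - 16} = 3 + \sqrt{-17} = 3 + i \sqrt{17} \approx 3.0 + 4.1231 i$)
$F^{3} = \left(3 + i \sqrt{17}\right)^{3}$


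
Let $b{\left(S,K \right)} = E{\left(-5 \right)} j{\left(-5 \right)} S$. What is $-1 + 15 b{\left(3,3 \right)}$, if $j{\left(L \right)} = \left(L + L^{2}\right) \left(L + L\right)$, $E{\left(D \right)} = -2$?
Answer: $17999$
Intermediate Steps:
$j{\left(L \right)} = 2 L \left(L + L^{2}\right)$ ($j{\left(L \right)} = \left(L + L^{2}\right) 2 L = 2 L \left(L + L^{2}\right)$)
$b{\left(S,K \right)} = 400 S$ ($b{\left(S,K \right)} = - 2 \cdot 2 \left(-5\right)^{2} \left(1 - 5\right) S = - 2 \cdot 2 \cdot 25 \left(-4\right) S = \left(-2\right) \left(-200\right) S = 400 S$)
$-1 + 15 b{\left(3,3 \right)} = -1 + 15 \cdot 400 \cdot 3 = -1 + 15 \cdot 1200 = -1 + 18000 = 17999$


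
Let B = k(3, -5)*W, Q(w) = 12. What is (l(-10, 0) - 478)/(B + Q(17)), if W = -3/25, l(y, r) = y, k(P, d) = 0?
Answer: -122/3 ≈ -40.667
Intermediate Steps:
W = -3/25 (W = -3*1/25 = -3/25 ≈ -0.12000)
B = 0 (B = 0*(-3/25) = 0)
(l(-10, 0) - 478)/(B + Q(17)) = (-10 - 478)/(0 + 12) = -488/12 = -488*1/12 = -122/3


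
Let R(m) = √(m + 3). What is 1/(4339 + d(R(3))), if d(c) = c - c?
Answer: 1/4339 ≈ 0.00023047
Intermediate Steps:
R(m) = √(3 + m)
d(c) = 0
1/(4339 + d(R(3))) = 1/(4339 + 0) = 1/4339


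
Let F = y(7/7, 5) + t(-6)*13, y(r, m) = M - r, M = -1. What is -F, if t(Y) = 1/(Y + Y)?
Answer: 37/12 ≈ 3.0833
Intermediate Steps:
y(r, m) = -1 - r
t(Y) = 1/(2*Y)
F = -37/12 (F = (-1 - 7/7) + ((1/2)/(-6))*13 = (-1 - 7/7) + ((1/2)*(-1/6))*13 = (-1 - 1*1) - 1/12*13 = (-1 - 1) - 13/12 = -2 - 13/12 = -37/12 ≈ -3.0833)
-F = -1*(-37/12) = 37/12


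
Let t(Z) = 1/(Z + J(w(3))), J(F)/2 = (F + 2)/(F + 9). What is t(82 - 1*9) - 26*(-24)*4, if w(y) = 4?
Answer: 2398669/961 ≈ 2496.0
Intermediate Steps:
J(F) = 2*(2 + F)/(9 + F) (J(F) = 2*((F + 2)/(F + 9)) = 2*((2 + F)/(9 + F)) = 2*(2 + F)/(9 + F))
t(Z) = 1/(12/13 + Z) (t(Z) = 1/(Z + 2*(2 + 4)/(9 + 4)) = 1/(Z + 2*6/13) = 1/(Z + 2*(1/13)*6) = 1/(Z + 12/13) = 1/(12/13 + Z))
t(82 - 1*9) - 26*(-24)*4 = 13/(12 + 13*(82 - 1*9)) - 26*(-24)*4 = 13/(12 + 13*(82 - 9)) - (-624)*4 = 13/(12 + 13*73) - 1*(-2496) = 13/(12 + 949) + 2496 = 13/961 + 2496 = 2398669/961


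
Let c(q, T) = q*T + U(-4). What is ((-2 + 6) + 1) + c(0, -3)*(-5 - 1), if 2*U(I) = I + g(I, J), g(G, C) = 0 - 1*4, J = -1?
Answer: 29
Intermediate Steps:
g(G, C) = -4 (g(G, C) = 0 - 4 = -4)
U(I) = -2 + I/2 (U(I) = (I - 4)/2 = (-4 + I)/2 = -2 + I/2)
c(q, T) = -4 + T*q (c(q, T) = q*T + (-2 + (½)*(-4)) = T*q + (-2 - 2) = T*q - 4 = -4 + T*q)
((-2 + 6) + 1) + c(0, -3)*(-5 - 1) = ((-2 + 6) + 1) + (-4 - 3*0)*(-5 - 1) = (4 + 1) + (-4 + 0)*(-6) = 5 - 4*(-6) = 5 + 24 = 29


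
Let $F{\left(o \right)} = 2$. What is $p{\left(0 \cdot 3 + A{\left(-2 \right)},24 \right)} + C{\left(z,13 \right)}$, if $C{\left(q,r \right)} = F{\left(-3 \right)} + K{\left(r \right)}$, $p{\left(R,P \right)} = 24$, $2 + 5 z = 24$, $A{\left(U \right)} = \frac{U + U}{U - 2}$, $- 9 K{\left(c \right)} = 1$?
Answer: $\frac{233}{9} \approx 25.889$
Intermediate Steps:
$K{\left(c \right)} = - \frac{1}{9}$ ($K{\left(c \right)} = \left(- \frac{1}{9}\right) 1 = - \frac{1}{9}$)
$A{\left(U \right)} = \frac{2 U}{-2 + U}$
$z = \frac{22}{5}$ ($z = - \frac{2}{5} + \frac{1}{5} \cdot 24 = - \frac{2}{5} + \frac{24}{5} = \frac{22}{5} \approx 4.4$)
$C{\left(q,r \right)} = \frac{17}{9}$ ($C{\left(q,r \right)} = 2 - \frac{1}{9} = \frac{17}{9}$)
$p{\left(0 \cdot 3 + A{\left(-2 \right)},24 \right)} + C{\left(z,13 \right)} = 24 + \frac{17}{9} = \frac{233}{9}$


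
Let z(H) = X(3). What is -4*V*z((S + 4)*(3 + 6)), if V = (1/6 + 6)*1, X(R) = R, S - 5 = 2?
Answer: -74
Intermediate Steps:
S = 7 (S = 5 + 2 = 7)
z(H) = 3
V = 37/6 (V = (1*(1/6) + 6)*1 = (1/6 + 6)*1 = (37/6)*1 = 37/6 ≈ 6.1667)
-4*V*z((S + 4)*(3 + 6)) = -74*3/3 = -4*37/2 = -74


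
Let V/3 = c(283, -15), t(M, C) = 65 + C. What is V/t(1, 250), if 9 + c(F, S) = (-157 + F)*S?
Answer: -633/35 ≈ -18.086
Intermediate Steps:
c(F, S) = -9 + S*(-157 + F) (c(F, S) = -9 + (-157 + F)*S = -9 + S*(-157 + F))
V = -5697 (V = 3*(-9 - 157*(-15) + 283*(-15)) = 3*(-9 + 2355 - 4245) = 3*(-1899) = -5697)
V/t(1, 250) = -5697/(65 + 250) = -5697/315 = -5697*1/315 = -633/35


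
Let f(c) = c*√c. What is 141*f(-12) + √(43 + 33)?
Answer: 2*√19 - 3384*I*√3 ≈ 8.7178 - 5861.3*I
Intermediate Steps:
f(c) = c^(3/2)
141*f(-12) + √(43 + 33) = 141*(-12)^(3/2) + √(43 + 33) = 141*(-24*I*√3) + √76 = -3384*I*√3 + 2*√19 = 2*√19 - 3384*I*√3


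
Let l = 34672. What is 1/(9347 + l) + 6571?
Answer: 289248850/44019 ≈ 6571.0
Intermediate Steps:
1/(9347 + l) + 6571 = 1/(9347 + 34672) + 6571 = 1/44019 + 6571 = 289248850/44019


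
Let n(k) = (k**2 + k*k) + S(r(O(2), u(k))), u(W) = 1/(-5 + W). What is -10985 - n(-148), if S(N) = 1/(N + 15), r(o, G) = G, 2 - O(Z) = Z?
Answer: -125695295/2294 ≈ -54793.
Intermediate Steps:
O(Z) = 2 - Z
S(N) = 1/(15 + N)
n(k) = 1/(15 + 1/(-5 + k)) + 2*k**2 (n(k) = (k**2 + k*k) + 1/(15 + 1/(-5 + k)) = (k**2 + k**2) + 1/(15 + 1/(-5 + k)) = 2*k**2 + 1/(15 + 1/(-5 + k)) = 1/(15 + 1/(-5 + k)) + 2*k**2)
-10985 - n(-148) = -10985 - (-5 - 148 + (-148)**2*(-148 + 30*(-148)))/(-74 + 15*(-148)) = -10985 - (-5 - 148 + 21904*(-148 - 4440))/(-74 - 2220) = -10985 - (-5 - 148 + 21904*(-4588))/(-2294) = -10985 - (-1)*(-5 - 148 - 100495552)/2294 = -10985 - (-1)*(-100495705)/2294 = -10985 - 1*100495705/2294 = -10985 - 100495705/2294 = -125695295/2294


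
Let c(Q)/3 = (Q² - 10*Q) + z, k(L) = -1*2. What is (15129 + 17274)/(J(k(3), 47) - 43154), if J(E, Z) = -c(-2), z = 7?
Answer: -32403/43247 ≈ -0.74925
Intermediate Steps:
k(L) = -2
c(Q) = 21 - 30*Q + 3*Q² (c(Q) = 3*((Q² - 10*Q) + 7) = 3*(7 + Q² - 10*Q) = 21 - 30*Q + 3*Q²)
J(E, Z) = -93 (J(E, Z) = -(21 - 30*(-2) + 3*(-2)²) = -(21 + 60 + 3*4) = -(21 + 60 + 12) = -1*93 = -93)
(15129 + 17274)/(J(k(3), 47) - 43154) = (15129 + 17274)/(-93 - 43154) = 32403/(-43247) = 32403*(-1/43247) = -32403/43247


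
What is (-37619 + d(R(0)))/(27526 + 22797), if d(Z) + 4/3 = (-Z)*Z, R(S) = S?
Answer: -16123/21567 ≈ -0.74758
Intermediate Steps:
d(Z) = -4/3 - Z² (d(Z) = -4/3 + (-Z)*Z = -4/3 - Z²)
(-37619 + d(R(0)))/(27526 + 22797) = (-37619 + (-4/3 - 1*0²))/(27526 + 22797) = (-37619 + (-4/3 - 1*0))/50323 = (-37619 + (-4/3 + 0))*(1/50323) = (-37619 - 4/3)*(1/50323) = -112861/3*1/50323 = -16123/21567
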